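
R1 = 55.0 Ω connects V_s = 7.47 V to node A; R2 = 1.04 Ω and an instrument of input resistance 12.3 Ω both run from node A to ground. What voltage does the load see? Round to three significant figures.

First combine the lower leg with the load: R2 ‖ R_L = 0.9589 Ω.
Now apply the divider: V_out = 7.47 × 0.01714 = 0.1280 V.

V_out ≈ 0.128 V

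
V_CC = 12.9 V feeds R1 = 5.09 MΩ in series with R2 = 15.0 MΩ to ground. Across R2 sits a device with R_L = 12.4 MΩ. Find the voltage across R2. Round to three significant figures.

V_out ≈ 7.37 V

First combine the lower leg with the load: R2 ‖ R_L = 6.788 MΩ.
Then V_out = V_CC · R2'/(R1 + R2') = 12.9 × 6.788/11.88 = 7.372 V.
(Unloaded it would be 9.63 V; the load pulls it down.)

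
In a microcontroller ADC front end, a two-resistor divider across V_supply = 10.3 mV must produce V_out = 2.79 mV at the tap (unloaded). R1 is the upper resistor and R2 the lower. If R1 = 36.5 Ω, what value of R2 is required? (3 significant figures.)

R2 ≈ 13.6 Ω

The divider ratio is R2/(R1+R2) = 2.79/10.3 = 0.2709.
R2 = R1 · 0.2709/(1 − 0.2709) = 13.56 Ω.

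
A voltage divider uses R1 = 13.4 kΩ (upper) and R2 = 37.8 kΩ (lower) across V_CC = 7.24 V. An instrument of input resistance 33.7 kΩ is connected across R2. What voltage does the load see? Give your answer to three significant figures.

V_out ≈ 4.13 V

The load sits in parallel with R2, giving an effective lower resistance R2' = R2·R_L/(R2+R_L) = 17.82 kΩ.
Now apply the divider: V_out = 7.24 × 0.5707 = 4.132 V.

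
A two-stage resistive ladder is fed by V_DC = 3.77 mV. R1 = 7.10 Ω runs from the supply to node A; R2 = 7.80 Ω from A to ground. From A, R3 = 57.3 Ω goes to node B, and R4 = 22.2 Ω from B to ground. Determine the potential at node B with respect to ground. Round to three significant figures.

V_B ≈ 0.526 mV

Looking into the second stage from A: R3 + R4 = 79.50 Ω appears in parallel with R2.
R2 ‖ (R3+R4) = 7.103 Ω.
V_A = 3.77 × 7.103/(7.10 + 7.103) = 1.885 mV.
V_B = V_A × 0.2792 = 0.5265 mV.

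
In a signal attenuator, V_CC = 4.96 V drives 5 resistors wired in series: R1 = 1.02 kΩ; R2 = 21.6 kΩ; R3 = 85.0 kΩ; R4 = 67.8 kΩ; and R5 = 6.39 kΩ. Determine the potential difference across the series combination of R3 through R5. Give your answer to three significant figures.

ΣR = 1.02 + 21.6 + 85.0 + 67.8 + 6.39 = 181.8 kΩ.
R_{R3..R5} = 85.0 + 67.8 + 6.39 = 159.2 kΩ.
By the voltage-divider rule, V = 4.96 × 159.2/181.8 = 4.343 V.

V ≈ 4.34 V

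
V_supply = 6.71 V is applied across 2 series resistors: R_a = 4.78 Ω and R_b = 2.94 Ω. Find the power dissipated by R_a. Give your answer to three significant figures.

The common current is I = 6.71/7.720 = 0.8692 A.
P(R_a) = I²·R_a = (0.8692)² × 4.78 = 3.611 W.

P ≈ 3.61 W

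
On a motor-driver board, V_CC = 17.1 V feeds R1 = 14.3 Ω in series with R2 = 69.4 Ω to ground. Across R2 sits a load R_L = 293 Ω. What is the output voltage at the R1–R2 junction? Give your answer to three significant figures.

V_out ≈ 13.6 V

R2 ‖ R_L = (69.4 × 293)/(69.4 + 293) = 56.11 Ω.
Voltage divider with the loaded lower leg: V_out = 17.1 × 56.11/(14.3 + 56.11) = 17.1 × 0.7969 = 13.63 V.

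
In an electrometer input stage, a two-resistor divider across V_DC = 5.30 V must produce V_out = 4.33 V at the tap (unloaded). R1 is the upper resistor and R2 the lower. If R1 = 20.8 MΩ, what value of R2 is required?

R2 ≈ 92.8 MΩ

The divider ratio is R2/(R1+R2) = 4.33/5.30 = 0.8170.
So R2 = R1 · V_out/(V_DC − V_out) = 20.8 × 4.33/(5.30 − 4.33) = 20.8 × 4.464 = 92.85 MΩ.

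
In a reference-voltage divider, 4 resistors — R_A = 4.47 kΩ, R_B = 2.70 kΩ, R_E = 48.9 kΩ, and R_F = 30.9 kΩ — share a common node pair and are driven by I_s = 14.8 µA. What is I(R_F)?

Conductances: ΣG = 1/4.47 + 1/2.70 + 1/48.9 + 1/30.9 = 0.6469 (1/kΩ).
By the current-divider rule, I = I_s · G_k/ΣG = 14.8 × 0.05003 = 0.7404 µA.

I ≈ 0.740 µA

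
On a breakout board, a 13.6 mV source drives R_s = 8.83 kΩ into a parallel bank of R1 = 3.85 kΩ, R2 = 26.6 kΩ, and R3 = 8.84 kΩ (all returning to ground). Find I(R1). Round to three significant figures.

I ≈ 0.764 µA

Equivalent of the parallel group: R_p = 2.436 kΩ.
V_A by voltage divider: V_A = 13.6 × 2.436/(8.83 + 2.436) = 2.941 mV.
I(R1) = V_A / R1 = 2.941/3.85 = 0.7639 µA.
(Check via current divider: I_total = 1.207 µA; share G_k/ΣG = 0.6328 → same result.)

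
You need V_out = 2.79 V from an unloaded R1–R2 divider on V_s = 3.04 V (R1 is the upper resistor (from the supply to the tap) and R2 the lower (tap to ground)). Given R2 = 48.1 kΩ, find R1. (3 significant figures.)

R1 ≈ 4.31 kΩ

The divider ratio is R2/(R1+R2) = 2.79/3.04 = 0.9178.
Rearranging, R1 = R2·(1−k)/k = 48.1 × 0.08961 = 4.310 kΩ.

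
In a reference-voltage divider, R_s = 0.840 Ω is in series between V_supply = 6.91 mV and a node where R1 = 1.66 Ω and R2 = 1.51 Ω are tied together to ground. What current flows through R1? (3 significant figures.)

I ≈ 2.02 mA

Equivalent of the parallel group: R_p = 0.7907 Ω.
Node voltage V_A = V_supply · R_p/(R_s + R_p) = 6.91 × 0.4849 = 3.351 mV.
I(R1) = V_A / R1 = 3.351/1.66 = 2.018 mA.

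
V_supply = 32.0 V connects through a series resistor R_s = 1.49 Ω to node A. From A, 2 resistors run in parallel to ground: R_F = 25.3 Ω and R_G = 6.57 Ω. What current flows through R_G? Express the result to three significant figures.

Combine the parallel branches: R_p = (1/25.3 + 1/6.57)⁻¹ = 5.216 Ω.
V_A = 32.0 × 5.216/6.706 = 24.89 V.
Branch current I = V_A/R_G = 24.89/6.57 = 3.788 A.

I ≈ 3.79 A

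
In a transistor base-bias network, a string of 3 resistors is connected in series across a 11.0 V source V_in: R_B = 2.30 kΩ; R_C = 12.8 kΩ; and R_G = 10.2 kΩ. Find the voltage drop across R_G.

Total series resistance ΣR = 2.30 + 12.8 + 10.2 = 25.30 kΩ.
Voltage divider: V = V_in · (10.20 / 25.30) = 11.0 × 0.4032 = 4.435 V.

V ≈ 4.43 V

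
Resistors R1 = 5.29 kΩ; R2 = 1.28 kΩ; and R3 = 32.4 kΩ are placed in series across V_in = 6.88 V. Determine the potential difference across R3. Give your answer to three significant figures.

Series total: ΣR = 5.29 + 1.28 + 32.4 = 38.97 kΩ.
By the voltage-divider rule, V = 6.88 × 32.40/38.97 = 5.720 V.

V ≈ 5.72 V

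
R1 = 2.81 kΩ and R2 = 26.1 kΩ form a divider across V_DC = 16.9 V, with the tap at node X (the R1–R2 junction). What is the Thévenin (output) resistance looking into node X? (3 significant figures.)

R_th ≈ 2.54 kΩ

Zeroing V_DC shorts the top of R1 to ground, so R_th = R1 ‖ R2 = 2.537 kΩ.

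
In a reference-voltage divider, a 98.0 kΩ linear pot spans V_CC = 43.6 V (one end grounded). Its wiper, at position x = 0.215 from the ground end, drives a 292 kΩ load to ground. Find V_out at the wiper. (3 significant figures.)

The pot divides into 76.93 kΩ above the wiper and 21.07 kΩ below.
R_L loads the lower segment: effective lower R = 19.65 kΩ.
Loaded-divider output: V_out = 43.6 × 0.2035 = 8.871 V.

V_out ≈ 8.87 V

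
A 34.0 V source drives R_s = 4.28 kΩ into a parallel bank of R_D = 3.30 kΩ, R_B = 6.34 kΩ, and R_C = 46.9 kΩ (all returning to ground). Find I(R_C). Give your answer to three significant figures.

I ≈ 0.237 mA

Combine the parallel branches: R_p = (1/3.30 + 1/6.34 + 1/46.9)⁻¹ = 2.074 kΩ.
V_A by voltage divider: V_A = 34.0 × 2.074/(4.28 + 2.074) = 11.10 V.
Branch current I = V_A/R_C = 11.10/46.9 = 0.2367 mA.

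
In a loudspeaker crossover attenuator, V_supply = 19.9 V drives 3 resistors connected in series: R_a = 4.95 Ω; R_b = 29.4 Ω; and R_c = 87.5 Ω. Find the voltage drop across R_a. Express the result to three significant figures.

V ≈ 0.808 V

Total series resistance ΣR = 4.95 + 29.4 + 87.5 = 121.8 Ω.
Voltage divider: V = V_supply · (4.950 / 121.8) = 19.9 × 0.04062 = 0.8084 V.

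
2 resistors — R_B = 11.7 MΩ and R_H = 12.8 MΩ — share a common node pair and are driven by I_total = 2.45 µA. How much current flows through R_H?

I ≈ 1.17 µA

With just two branches, the current splits inversely with resistance.
I(R_H) = 2.45 × 11.7/(11.7 + 12.8) = 2.45 × 0.4776 = 1.170 µA.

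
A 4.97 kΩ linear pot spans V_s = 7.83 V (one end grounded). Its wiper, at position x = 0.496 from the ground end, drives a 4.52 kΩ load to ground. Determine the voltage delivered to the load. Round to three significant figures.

The pot divides into 2.505 kΩ above the wiper and 2.465 kΩ below.
Lower segment in parallel with the load: 2.465 ‖ 4.52 = 1.595 kΩ.
V_out = 7.83 × 1.595/(2.505 + 1.595) = 3.046 V.

V_out ≈ 3.05 V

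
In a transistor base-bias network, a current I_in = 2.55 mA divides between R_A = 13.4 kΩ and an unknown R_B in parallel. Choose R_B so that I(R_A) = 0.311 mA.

R_B ≈ 1.86 kΩ

The fraction through R_A equals R_B/(R_A+R_B).
With f = 0.1220, R_B = R_A · f/(1−f) = 13.4 × 0.1389 = 1.861 kΩ.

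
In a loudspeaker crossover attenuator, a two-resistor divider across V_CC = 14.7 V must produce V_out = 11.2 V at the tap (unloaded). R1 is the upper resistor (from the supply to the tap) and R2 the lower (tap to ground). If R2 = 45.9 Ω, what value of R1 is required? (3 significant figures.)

Required fraction k = V_out/V_CC = 0.7619.
So R1 = R2 · (V_CC/V_out − 1) = 45.9 × (14.7/11.2 − 1) = 45.9 × 0.3125 = 14.34 Ω.

R1 ≈ 14.3 Ω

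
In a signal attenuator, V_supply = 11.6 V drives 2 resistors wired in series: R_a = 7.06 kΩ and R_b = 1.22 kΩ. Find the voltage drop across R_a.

V ≈ 9.89 V

Series total: ΣR = 7.06 + 1.22 = 8.280 kΩ.
Voltage divider: V = V_supply · (7.060 / 8.280) = 11.6 × 0.8527 = 9.891 V.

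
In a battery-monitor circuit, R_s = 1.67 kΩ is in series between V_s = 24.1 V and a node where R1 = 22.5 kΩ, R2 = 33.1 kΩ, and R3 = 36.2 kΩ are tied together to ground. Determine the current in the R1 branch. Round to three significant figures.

Equivalent of the parallel group: R_p = 9.777 kΩ.
V_A = 24.1 × 9.777/11.45 = 20.58 V.
Branch current I = V_A/R1 = 20.58/22.5 = 0.9148 mA.

I ≈ 0.915 mA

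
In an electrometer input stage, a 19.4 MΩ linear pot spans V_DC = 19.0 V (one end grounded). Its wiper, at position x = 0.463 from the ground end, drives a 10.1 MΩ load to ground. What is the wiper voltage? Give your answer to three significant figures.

The pot divides into 10.42 MΩ above the wiper and 8.982 MΩ below.
(x·R_p) ‖ R_L = 4.754 MΩ.
Then V_out = V_DC · 4.754/(10.42 + 4.754) = 5.954 V.

V_out ≈ 5.95 V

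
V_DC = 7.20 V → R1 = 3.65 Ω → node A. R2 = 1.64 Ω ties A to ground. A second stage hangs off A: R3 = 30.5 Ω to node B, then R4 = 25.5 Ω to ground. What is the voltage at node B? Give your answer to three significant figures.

V_B ≈ 0.996 V

Node A sees R2 in parallel with the series input of stage 2, R3 + R4 = 56.00 Ω.
R2 ‖ (R3+R4) = 1.593 Ω.
First divider: V_A = V_DC · 1.593/(3.65 + 1.593) = 2.188 V.
Stage 2 is unloaded, so V_B = V_A · R4/(R3+R4) = 2.188 × 25.5/56.00 = 0.9963 V.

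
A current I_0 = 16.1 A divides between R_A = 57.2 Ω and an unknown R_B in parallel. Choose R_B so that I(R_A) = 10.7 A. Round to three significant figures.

R_B ≈ 113 Ω

Two-branch current divider: I_A = I_0 · R_B/(R_A + R_B).
10.7/16.1 = R_B/(R_A + R_B) → R_B = R_A · (0.6646)/(1 − 0.6646) = 57.2 × 1.981 = 113.3 Ω.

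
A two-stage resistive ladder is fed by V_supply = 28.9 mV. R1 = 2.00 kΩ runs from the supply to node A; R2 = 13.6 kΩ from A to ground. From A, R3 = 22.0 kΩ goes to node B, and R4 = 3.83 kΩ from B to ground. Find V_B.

Looking into the second stage from A: R3 + R4 = 25.83 kΩ appears in parallel with R2.
Effective lower resistance at A: R2 ‖ 25.83 = 8.909 kΩ.
So V_A = 28.9 × 0.8167 = 23.60 mV.
Then the unloaded second divider: V_B = V_A × R4/(R3+R4) = 23.60 × 0.1483 = 3.500 mV.

V_B ≈ 3.50 mV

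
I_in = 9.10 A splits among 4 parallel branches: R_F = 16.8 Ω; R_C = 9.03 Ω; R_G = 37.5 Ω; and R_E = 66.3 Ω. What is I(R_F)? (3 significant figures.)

I ≈ 2.55 A

Total conductance ΣG = 1/16.8 + 1/9.03 + 1/37.5 + 1/66.3 = 0.2120 (units of 1/Ω).
By the current-divider rule, I = I_in · G_k/ΣG = 9.10 × 0.2808 = 2.555 A.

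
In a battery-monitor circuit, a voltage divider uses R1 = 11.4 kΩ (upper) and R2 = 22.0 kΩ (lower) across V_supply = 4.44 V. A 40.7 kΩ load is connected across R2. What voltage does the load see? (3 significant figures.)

First combine the lower leg with the load: R2 ‖ R_L = 14.28 kΩ.
Then V_out = V_supply · R2'/(R1 + R2') = 4.44 × 14.28/25.68 = 2.469 V.

V_out ≈ 2.47 V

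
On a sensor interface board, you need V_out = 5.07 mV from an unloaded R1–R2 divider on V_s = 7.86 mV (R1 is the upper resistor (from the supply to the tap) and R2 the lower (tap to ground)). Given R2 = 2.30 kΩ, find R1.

V_out/V_s = R2/(R1+R2) = 0.6450.
Rearranging, R1 = R2·(1−k)/k = 2.30 × 0.5503 = 1.266 kΩ.

R1 ≈ 1.27 kΩ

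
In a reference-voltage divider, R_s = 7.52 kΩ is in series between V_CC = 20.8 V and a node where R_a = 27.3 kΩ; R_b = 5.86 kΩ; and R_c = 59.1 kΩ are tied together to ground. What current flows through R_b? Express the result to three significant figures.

I ≈ 1.32 mA

Parallel bank: R_p = 1/(1/27.3 + 1/5.86 + 1/59.1) = 4.460 kΩ.
V_A = 20.8 × 4.460/11.98 = 7.744 V.
I(R_b) = V_A / R_b = 7.744/5.86 = 1.321 mA.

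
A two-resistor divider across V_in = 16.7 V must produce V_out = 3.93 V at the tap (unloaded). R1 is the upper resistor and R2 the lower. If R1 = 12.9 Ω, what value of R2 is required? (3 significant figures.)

R2 ≈ 3.97 Ω

Required fraction k = V_out/V_in = 0.2353.
So R2 = R1 · V_out/(V_in − V_out) = 12.9 × 3.93/(16.7 − 3.93) = 12.9 × 0.3078 = 3.970 Ω.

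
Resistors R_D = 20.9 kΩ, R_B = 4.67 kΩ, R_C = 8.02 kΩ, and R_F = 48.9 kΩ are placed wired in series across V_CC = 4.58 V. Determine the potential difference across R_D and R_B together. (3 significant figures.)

ΣR = 20.9 + 4.67 + 8.02 + 48.9 = 82.49 kΩ.
R_{R_D..R_B} = 20.9 + 4.67 = 25.57 kΩ.
V = V_CC · R/ΣR = 4.58 × 0.3100 = 1.420 V.

V ≈ 1.42 V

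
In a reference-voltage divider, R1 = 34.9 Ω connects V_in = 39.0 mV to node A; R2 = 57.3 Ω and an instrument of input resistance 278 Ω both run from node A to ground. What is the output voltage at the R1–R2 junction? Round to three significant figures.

V_out ≈ 22.5 mV

First combine the lower leg with the load: R2 ‖ R_L = 47.51 Ω.
Voltage divider with the loaded lower leg: V_out = 39.0 × 47.51/(34.9 + 47.51) = 39.0 × 0.5765 = 22.48 mV.
(Unloaded it would be 24.2 mV; the load pulls it down.)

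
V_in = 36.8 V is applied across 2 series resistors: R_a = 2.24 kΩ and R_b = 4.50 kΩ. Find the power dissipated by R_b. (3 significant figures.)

P ≈ 134 mW

Series current I = V_in/ΣR = 36.8/6.740 = 5.460 mA.
P(R_b) = I²·R_b = (5.460)² × 4.50 = 134.1 mW.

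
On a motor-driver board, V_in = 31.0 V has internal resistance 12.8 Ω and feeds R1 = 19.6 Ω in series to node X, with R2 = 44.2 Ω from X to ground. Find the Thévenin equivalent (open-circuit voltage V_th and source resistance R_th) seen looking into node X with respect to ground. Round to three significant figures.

R1' = 12.8 + 19.6 = 32.40 Ω (source resistance + R1).
Open-circuit (no load on X): V_th = V_in · R2/(R1' + R2) = 31.0 × 44.2/(32.40 + 44.2) = 17.89 V.
Looking into X with the source shorted: R_th = R1'·R2/(R1'+R2) = 32.40 × 44.2/76.60 = 18.70 Ω.

V_th ≈ 17.9 V, R_th ≈ 18.7 Ω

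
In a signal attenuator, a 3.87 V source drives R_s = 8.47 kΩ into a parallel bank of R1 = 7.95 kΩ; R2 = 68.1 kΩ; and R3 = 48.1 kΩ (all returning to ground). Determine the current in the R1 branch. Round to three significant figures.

Combine the parallel branches: R_p = (1/7.95 + 1/68.1 + 1/48.1)⁻¹ = 6.201 kΩ.
V_A by voltage divider: V_A = 3.87 × 6.201/(8.47 + 6.201) = 1.636 V.
Branch current I = V_A/R1 = 1.636/7.95 = 0.2058 mA.

I ≈ 0.206 mA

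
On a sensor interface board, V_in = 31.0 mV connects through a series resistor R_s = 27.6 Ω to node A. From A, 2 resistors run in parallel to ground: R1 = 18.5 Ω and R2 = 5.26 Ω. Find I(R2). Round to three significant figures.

I ≈ 0.762 mA

Combine the parallel branches: R_p = (1/18.5 + 1/5.26)⁻¹ = 4.096 Ω.
V_A = 31.0 × 4.096/31.70 = 4.006 mV.
I(R2) = V_A / R2 = 4.006/5.26 = 0.7615 mA.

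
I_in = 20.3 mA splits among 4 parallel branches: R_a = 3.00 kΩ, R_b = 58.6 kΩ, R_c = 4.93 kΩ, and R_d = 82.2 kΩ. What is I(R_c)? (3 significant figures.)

Total conductance ΣG = 1/3.00 + 1/58.6 + 1/4.93 + 1/82.2 = 0.5654 (units of 1/kΩ).
By the current-divider rule, I = I_in · G_k/ΣG = 20.3 × 0.3588 = 7.283 mA.

I ≈ 7.28 mA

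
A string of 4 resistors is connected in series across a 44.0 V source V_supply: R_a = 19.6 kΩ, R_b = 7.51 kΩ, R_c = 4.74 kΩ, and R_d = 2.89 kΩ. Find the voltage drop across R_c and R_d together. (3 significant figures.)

Series total: ΣR = 19.6 + 7.51 + 4.74 + 2.89 = 34.74 kΩ.
R_{R_c..R_d} = 4.74 + 2.89 = 7.630 kΩ.
Voltage divider: V = V_supply · (7.630 / 34.74) = 44.0 × 0.2196 = 9.664 V.

V ≈ 9.66 V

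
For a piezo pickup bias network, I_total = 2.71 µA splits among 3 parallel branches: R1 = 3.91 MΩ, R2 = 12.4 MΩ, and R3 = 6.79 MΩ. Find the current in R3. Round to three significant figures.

ΣG = 1/3.91 + 1/12.4 + 1/6.79 = 0.4837.
R3 takes the fraction G_k/ΣG = 0.1473/0.4837 = 0.3045, so I = 2.71 × 0.3045 = 0.8252 µA.

I ≈ 0.825 µA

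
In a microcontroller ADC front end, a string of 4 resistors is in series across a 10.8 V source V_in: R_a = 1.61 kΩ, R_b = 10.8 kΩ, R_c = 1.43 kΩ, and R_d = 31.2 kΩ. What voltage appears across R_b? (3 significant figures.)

ΣR = 1.61 + 10.8 + 1.43 + 31.2 = 45.04 kΩ.
By the voltage-divider rule, V = 10.8 × 10.80/45.04 = 2.590 V.

V ≈ 2.59 V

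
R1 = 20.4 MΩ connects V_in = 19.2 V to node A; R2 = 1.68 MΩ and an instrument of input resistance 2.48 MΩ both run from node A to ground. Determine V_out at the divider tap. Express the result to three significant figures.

First combine the lower leg with the load: R2 ‖ R_L = 1.002 MΩ.
Then V_out = V_in · R2'/(R1 + R2') = 19.2 × 1.002/21.40 = 0.8985 V.

V_out ≈ 0.899 V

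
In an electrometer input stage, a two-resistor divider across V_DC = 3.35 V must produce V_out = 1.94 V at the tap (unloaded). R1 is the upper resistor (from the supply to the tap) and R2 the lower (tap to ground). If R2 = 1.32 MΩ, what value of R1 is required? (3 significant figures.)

V_out/V_DC = R2/(R1+R2) = 0.5791.
Rearranging, R1 = R2·(1−k)/k = 1.32 × 0.7268 = 0.9594 MΩ.

R1 ≈ 0.959 MΩ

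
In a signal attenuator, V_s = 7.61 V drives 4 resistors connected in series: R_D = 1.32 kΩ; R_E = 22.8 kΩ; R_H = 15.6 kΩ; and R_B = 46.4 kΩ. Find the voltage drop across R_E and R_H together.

V ≈ 3.39 V

ΣR = 1.32 + 22.8 + 15.6 + 46.4 = 86.12 kΩ.
R_{R_E..R_H} = 22.8 + 15.6 = 38.40 kΩ.
V = V_s · R/ΣR = 7.61 × 0.4459 = 3.393 V.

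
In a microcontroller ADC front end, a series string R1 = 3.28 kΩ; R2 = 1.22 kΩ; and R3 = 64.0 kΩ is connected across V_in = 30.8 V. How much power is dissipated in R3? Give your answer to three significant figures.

The common current is I = 30.8/68.50 = 0.4496 mA.
P(R3) = I²·R3 = (0.4496)² × 64.0 = 12.94 mW.

P ≈ 12.9 mW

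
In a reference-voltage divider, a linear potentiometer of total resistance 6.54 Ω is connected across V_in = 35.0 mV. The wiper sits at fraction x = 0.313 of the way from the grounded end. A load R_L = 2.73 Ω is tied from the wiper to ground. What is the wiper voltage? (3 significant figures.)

Lower segment x·R_p = 2.047 Ω; upper segment (1−x)·R_p = 4.493 Ω.
R_L loads the lower segment: effective lower R = 1.170 Ω.
V_out = 35.0 × 1.170/(4.493 + 1.170) = 7.230 mV.

V_out ≈ 7.23 mV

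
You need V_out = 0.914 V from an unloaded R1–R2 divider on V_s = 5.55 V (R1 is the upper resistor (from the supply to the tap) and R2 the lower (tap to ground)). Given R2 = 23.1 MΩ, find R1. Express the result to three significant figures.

The divider ratio is R2/(R1+R2) = 0.914/5.55 = 0.1647.
Rearranging, R1 = R2·(1−k)/k = 23.1 × 5.072 = 117.2 MΩ.

R1 ≈ 117 MΩ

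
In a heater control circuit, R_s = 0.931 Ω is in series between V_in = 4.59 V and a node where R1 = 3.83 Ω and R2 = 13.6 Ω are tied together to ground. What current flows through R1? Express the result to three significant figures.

Equivalent of the parallel group: R_p = 2.988 Ω.
V_A = 4.59 × 2.988/3.919 = 3.500 V.
Branch current I = V_A/R1 = 3.500/3.83 = 0.9138 A.

I ≈ 0.914 A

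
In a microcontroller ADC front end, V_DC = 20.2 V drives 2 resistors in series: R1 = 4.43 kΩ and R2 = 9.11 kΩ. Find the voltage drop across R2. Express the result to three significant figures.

ΣR = 4.43 + 9.11 = 13.54 kΩ.
Voltage divider: V = V_DC · (9.110 / 13.54) = 20.2 × 0.6728 = 13.59 V.

V ≈ 13.6 V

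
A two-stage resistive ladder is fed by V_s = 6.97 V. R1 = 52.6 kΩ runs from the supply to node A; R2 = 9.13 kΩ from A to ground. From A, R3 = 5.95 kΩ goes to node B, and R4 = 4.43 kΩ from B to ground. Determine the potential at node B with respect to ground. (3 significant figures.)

V_B ≈ 0.251 V

Looking into the second stage from A: R3 + R4 = 10.38 kΩ appears in parallel with R2.
R2 ‖ (R3+R4) = 4.857 kΩ.
First divider: V_A = V_s · 4.857/(52.6 + 4.857) = 0.5892 V.
Then the unloaded second divider: V_B = V_A × R4/(R3+R4) = 0.5892 × 0.4268 = 0.2515 V.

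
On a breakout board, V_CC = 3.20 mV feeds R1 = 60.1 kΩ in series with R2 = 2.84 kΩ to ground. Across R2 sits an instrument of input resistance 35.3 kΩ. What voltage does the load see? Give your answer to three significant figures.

V_out ≈ 0.134 mV

R2 ‖ R_L = (2.84 × 35.3)/(2.84 + 35.3) = 2.629 kΩ.
Now apply the divider: V_out = 3.20 × 0.04190 = 0.1341 mV.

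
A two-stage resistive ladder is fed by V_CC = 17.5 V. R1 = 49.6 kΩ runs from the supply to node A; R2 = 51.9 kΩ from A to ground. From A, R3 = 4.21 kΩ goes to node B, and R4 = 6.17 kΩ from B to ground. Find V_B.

V_B ≈ 1.54 V

Looking into the second stage from A: R3 + R4 = 10.38 kΩ appears in parallel with R2.
Effective lower resistance at A: R2 ‖ 10.38 = 8.650 kΩ.
V_A = 17.5 × 8.650/(49.6 + 8.650) = 2.599 V.
V_B = V_A × 0.5944 = 1.545 V.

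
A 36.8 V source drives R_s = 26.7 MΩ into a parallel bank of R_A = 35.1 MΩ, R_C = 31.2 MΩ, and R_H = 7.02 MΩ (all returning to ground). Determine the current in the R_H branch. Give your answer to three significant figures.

Parallel bank: R_p = 1/(1/35.1 + 1/31.2 + 1/7.02) = 4.926 MΩ.
V_A by voltage divider: V_A = 36.8 × 4.926/(26.7 + 4.926) = 5.732 V.
I(R_H) = V_A / R_H = 5.732/7.02 = 0.8166 µA.

I ≈ 0.817 µA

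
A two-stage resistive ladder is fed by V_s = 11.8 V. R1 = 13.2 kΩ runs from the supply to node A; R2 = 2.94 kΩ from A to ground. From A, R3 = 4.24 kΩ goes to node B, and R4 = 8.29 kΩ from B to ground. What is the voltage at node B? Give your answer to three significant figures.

Node A sees R2 in parallel with the series input of stage 2, R3 + R4 = 12.53 kΩ.
Effective lower resistance at A: R2 ‖ 12.53 = 2.381 kΩ.
V_A = 11.8 × 2.381/(13.2 + 2.381) = 1.803 V.
Stage 2 is unloaded, so V_B = V_A · R4/(R3+R4) = 1.803 × 8.29/12.53 = 1.193 V.

V_B ≈ 1.19 V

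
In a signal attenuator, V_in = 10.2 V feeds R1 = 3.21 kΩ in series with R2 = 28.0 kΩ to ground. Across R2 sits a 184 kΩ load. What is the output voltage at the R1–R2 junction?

V_out ≈ 9.01 V

First combine the lower leg with the load: R2 ‖ R_L = 24.30 kΩ.
Now apply the divider: V_out = 10.2 × 0.8833 = 9.010 V.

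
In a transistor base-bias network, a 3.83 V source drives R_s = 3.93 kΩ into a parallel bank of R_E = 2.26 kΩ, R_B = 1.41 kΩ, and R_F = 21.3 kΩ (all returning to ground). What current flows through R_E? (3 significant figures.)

Parallel bank: R_p = 1/(1/2.26 + 1/1.41 + 1/21.3) = 0.8343 kΩ.
Node voltage V_A = V_in · R_p/(R_s + R_p) = 3.83 × 0.1751 = 0.6707 V.
I(R_E) = V_A / R_E = 0.6707/2.26 = 0.2968 mA.

I ≈ 0.297 mA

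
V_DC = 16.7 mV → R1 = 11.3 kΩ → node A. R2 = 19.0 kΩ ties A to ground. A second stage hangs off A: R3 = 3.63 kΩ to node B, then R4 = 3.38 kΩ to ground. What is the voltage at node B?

V_B ≈ 2.51 mV

Node A sees R2 in parallel with the series input of stage 2, R3 + R4 = 7.010 kΩ.
R2 ‖ (R3+R4) = 5.121 kΩ.
V_A = 16.7 × 5.121/(11.3 + 5.121) = 5.208 mV.
V_B = V_A × 0.4822 = 2.511 mV.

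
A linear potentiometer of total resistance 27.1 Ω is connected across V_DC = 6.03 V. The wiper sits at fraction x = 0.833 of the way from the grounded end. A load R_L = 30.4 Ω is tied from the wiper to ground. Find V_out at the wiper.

Split the track: R_lower = x·R_p = 22.57 Ω, R_upper = (1−x)·R_p = 4.526 Ω.
R_L loads the lower segment: effective lower R = 12.95 Ω.
Then V_out = V_DC · 12.95/(4.526 + 12.95) = 4.469 V.

V_out ≈ 4.47 V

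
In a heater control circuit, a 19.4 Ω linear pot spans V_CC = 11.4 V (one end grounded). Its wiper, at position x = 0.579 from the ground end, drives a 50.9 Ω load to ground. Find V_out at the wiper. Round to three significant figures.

Split the track: R_lower = x·R_p = 11.23 Ω, R_upper = (1−x)·R_p = 8.167 Ω.
Lower segment in parallel with the load: 11.23 ‖ 50.9 = 9.202 Ω.
Then V_out = V_CC · 9.202/(8.167 + 9.202) = 6.039 V.

V_out ≈ 6.04 V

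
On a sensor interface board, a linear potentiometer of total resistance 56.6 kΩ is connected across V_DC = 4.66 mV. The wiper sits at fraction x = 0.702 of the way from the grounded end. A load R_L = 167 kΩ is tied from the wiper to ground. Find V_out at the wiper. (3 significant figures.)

V_out ≈ 3.05 mV

Lower segment x·R_p = 39.73 kΩ; upper segment (1−x)·R_p = 16.87 kΩ.
R_L loads the lower segment: effective lower R = 32.10 kΩ.
V_out = 4.66 × 32.10/(16.87 + 32.10) = 3.055 mV.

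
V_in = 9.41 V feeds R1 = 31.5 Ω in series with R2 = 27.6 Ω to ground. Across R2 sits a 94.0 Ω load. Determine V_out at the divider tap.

V_out ≈ 3.80 V

The load sits in parallel with R2, giving an effective lower resistance R2' = R2·R_L/(R2+R_L) = 21.34 Ω.
Now apply the divider: V_out = 9.41 × 0.4038 = 3.800 V.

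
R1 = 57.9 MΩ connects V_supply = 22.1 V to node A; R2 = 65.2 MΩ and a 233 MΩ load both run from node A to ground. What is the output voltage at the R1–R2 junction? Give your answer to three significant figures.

The load sits in parallel with R2, giving an effective lower resistance R2' = R2·R_L/(R2+R_L) = 50.94 MΩ.
Then V_out = V_supply · R2'/(R1 + R2') = 22.1 × 50.94/108.8 = 10.34 V.

V_out ≈ 10.3 V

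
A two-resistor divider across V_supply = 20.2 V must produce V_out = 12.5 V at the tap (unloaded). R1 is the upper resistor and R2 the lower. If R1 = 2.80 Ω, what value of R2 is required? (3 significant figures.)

R2 ≈ 4.55 Ω

Required fraction k = V_out/V_supply = 0.6188.
R2 = R1 · 0.6188/(1 − 0.6188) = 4.545 Ω.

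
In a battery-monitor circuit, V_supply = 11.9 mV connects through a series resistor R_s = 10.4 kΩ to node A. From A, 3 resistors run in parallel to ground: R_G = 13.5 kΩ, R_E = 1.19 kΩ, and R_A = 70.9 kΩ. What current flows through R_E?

I ≈ 0.938 µA

Parallel bank: R_p = 1/(1/13.5 + 1/1.19 + 1/70.9) = 1.077 kΩ.
V_A by voltage divider: V_A = 11.9 × 1.077/(10.4 + 1.077) = 1.117 mV.
I(R_E) = V_A / R_E = 1.117/1.19 = 0.9384 µA.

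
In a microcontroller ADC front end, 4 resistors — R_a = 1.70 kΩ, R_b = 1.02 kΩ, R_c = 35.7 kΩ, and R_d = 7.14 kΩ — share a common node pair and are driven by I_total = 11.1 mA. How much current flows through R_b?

ΣG = 1/1.70 + 1/1.02 + 1/35.7 + 1/7.14 = 1.737.
R_b takes the fraction G_k/ΣG = 0.9804/1.737 = 0.5645, so I = 11.1 × 0.5645 = 6.266 mA.

I ≈ 6.27 mA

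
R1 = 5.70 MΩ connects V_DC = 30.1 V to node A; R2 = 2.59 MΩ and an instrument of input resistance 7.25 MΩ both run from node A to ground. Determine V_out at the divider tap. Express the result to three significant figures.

R2 ‖ R_L = (2.59 × 7.25)/(2.59 + 7.25) = 1.908 MΩ.
Voltage divider with the loaded lower leg: V_out = 30.1 × 1.908/(5.70 + 1.908) = 30.1 × 0.2508 = 7.550 V.
(Unloaded it would be 9.40 V; the load pulls it down.)

V_out ≈ 7.55 V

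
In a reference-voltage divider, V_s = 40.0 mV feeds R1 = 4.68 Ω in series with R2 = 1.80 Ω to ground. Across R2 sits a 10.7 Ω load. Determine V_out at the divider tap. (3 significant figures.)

First combine the lower leg with the load: R2 ‖ R_L = 1.541 Ω.
Voltage divider with the loaded lower leg: V_out = 40.0 × 1.541/(4.68 + 1.541) = 40.0 × 0.2477 = 9.907 mV.
(Unloaded it would be 11.1 mV; the load pulls it down.)

V_out ≈ 9.91 mV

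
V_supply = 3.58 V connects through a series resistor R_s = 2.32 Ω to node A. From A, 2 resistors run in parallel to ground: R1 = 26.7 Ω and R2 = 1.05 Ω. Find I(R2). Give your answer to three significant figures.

Parallel bank: R_p = 1/(1/26.7 + 1/1.05) = 1.010 Ω.
V_A = 3.58 × 1.010/3.330 = 1.086 V.
I(R2) = V_A / R2 = 1.086/1.05 = 1.034 A.

I ≈ 1.03 A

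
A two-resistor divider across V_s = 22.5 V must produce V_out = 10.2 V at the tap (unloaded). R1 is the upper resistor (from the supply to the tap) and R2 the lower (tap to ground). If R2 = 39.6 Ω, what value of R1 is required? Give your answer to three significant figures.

Required fraction k = V_out/V_s = 0.4533.
So R1 = R2 · (V_s/V_out − 1) = 39.6 × (22.5/10.2 − 1) = 39.6 × 1.206 = 47.75 Ω.

R1 ≈ 47.8 Ω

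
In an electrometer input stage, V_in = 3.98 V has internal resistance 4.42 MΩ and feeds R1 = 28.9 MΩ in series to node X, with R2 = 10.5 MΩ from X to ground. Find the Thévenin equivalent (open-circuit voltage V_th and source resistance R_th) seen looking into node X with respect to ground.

V_th ≈ 0.954 V, R_th ≈ 7.98 MΩ

R1' = 4.42 + 28.9 = 33.32 MΩ (source resistance + R1).
Open-circuit (no load on X): V_th = V_in · R2/(R1' + R2) = 3.98 × 10.5/(33.32 + 10.5) = 0.9537 V.
Looking into X with the source shorted: R_th = R1'·R2/(R1'+R2) = 33.32 × 10.5/43.82 = 7.984 MΩ.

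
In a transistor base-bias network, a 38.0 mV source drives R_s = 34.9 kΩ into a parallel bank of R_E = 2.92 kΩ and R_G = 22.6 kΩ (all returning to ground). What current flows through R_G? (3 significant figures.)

I ≈ 0.116 µA

Parallel bank: R_p = 1/(1/2.92 + 1/22.6) = 2.586 kΩ.
V_A by voltage divider: V_A = 38.0 × 2.586/(34.9 + 2.586) = 2.621 mV.
I(R_G) = V_A / R_G = 2.621/22.6 = 0.1160 µA.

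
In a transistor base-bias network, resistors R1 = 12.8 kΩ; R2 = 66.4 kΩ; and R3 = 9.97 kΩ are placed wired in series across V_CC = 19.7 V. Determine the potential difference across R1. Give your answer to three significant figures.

V ≈ 2.83 V

Series total: ΣR = 12.8 + 66.4 + 9.97 = 89.17 kΩ.
V = V_CC · R/ΣR = 19.7 × 0.1435 = 2.828 V.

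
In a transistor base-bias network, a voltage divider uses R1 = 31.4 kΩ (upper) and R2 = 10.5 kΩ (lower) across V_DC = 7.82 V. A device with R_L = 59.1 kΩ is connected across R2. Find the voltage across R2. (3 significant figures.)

The load sits in parallel with R2, giving an effective lower resistance R2' = R2·R_L/(R2+R_L) = 8.916 kΩ.
Now apply the divider: V_out = 7.82 × 0.2212 = 1.729 V.

V_out ≈ 1.73 V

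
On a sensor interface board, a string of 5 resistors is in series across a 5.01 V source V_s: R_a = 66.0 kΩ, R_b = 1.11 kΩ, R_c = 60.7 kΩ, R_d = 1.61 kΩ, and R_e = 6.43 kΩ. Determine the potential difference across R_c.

V ≈ 2.24 V

Series total: ΣR = 66.0 + 1.11 + 60.7 + 1.61 + 6.43 = 135.8 kΩ.
By the voltage-divider rule, V = 5.01 × 60.70/135.8 = 2.239 V.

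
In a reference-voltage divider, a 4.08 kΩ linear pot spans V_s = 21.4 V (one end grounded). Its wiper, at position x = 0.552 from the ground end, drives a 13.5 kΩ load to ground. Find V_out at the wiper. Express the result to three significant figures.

Lower segment x·R_p = 2.252 kΩ; upper segment (1−x)·R_p = 1.828 kΩ.
R_L loads the lower segment: effective lower R = 1.930 kΩ.
Then V_out = V_s · 1.930/(1.828 + 1.930) = 10.99 V.
(Unloaded: V_out = x·V_s = 11.8 V.)

V_out ≈ 11.0 V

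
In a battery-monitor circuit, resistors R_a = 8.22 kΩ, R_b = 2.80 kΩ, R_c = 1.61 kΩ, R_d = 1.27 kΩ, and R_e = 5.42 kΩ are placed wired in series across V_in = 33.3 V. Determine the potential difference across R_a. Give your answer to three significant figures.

Series total: ΣR = 8.22 + 2.80 + 1.61 + 1.27 + 5.42 = 19.32 kΩ.
V = V_in · R/ΣR = 33.3 × 0.4255 = 14.17 V.

V ≈ 14.2 V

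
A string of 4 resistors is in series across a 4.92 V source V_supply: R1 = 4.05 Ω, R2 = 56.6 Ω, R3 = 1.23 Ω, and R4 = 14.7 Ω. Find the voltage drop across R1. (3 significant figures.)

Series total: ΣR = 4.05 + 56.6 + 1.23 + 14.7 = 76.58 Ω.
V = V_supply · R/ΣR = 4.92 × 0.05289 = 0.2602 V.

V ≈ 0.260 V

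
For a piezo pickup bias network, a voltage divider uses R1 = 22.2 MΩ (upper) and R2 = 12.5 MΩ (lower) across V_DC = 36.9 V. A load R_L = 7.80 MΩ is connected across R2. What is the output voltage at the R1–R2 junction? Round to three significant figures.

V_out ≈ 6.56 V

The load sits in parallel with R2, giving an effective lower resistance R2' = R2·R_L/(R2+R_L) = 4.803 MΩ.
Now apply the divider: V_out = 36.9 × 0.1779 = 6.563 V.
(Unloaded it would be 13.3 V; the load pulls it down.)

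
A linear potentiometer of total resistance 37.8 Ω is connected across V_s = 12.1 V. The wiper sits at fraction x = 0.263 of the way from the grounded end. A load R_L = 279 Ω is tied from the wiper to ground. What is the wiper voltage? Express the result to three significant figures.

V_out ≈ 3.10 V

Split the track: R_lower = x·R_p = 9.941 Ω, R_upper = (1−x)·R_p = 27.86 Ω.
Lower segment in parallel with the load: 9.941 ‖ 279 = 9.599 Ω.
Loaded-divider output: V_out = 12.1 × 0.2563 = 3.101 V.
(Unloaded: V_out = x·V_s = 3.18 V.)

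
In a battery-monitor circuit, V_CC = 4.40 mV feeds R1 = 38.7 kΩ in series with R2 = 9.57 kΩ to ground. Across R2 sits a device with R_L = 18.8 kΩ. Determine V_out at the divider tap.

V_out ≈ 0.620 mV

First combine the lower leg with the load: R2 ‖ R_L = 6.342 kΩ.
Now apply the divider: V_out = 4.40 × 0.1408 = 0.6195 mV.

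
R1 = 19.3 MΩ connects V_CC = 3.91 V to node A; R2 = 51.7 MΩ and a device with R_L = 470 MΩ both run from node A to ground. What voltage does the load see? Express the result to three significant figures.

First combine the lower leg with the load: R2 ‖ R_L = 46.58 MΩ.
Then V_out = V_CC · R2'/(R1 + R2') = 3.91 × 46.58/65.88 = 2.764 V.
(Unloaded it would be 2.85 V; the load pulls it down.)

V_out ≈ 2.76 V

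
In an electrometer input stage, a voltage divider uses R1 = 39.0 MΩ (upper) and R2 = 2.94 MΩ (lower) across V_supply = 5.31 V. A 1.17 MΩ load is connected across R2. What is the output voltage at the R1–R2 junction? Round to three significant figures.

V_out ≈ 0.112 V

The load sits in parallel with R2, giving an effective lower resistance R2' = R2·R_L/(R2+R_L) = 0.8369 MΩ.
Now apply the divider: V_out = 5.31 × 0.02101 = 0.1116 V.
(Unloaded it would be 0.372 V; the load pulls it down.)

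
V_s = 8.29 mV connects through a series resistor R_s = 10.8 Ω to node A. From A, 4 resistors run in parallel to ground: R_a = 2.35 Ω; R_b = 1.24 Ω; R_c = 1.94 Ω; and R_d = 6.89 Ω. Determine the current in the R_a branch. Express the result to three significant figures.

I ≈ 0.165 mA

Combine the parallel branches: R_p = (1/2.35 + 1/1.24 + 1/1.94 + 1/6.89)⁻¹ = 0.5284 Ω.
V_A = 8.29 × 0.5284/11.33 = 0.3867 mV.
I(R_a) = V_A / R_a = 0.3867/2.35 = 0.1645 mA.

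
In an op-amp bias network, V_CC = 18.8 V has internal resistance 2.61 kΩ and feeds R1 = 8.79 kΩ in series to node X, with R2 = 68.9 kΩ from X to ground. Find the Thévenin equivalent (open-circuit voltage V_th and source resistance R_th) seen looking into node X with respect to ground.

V_th ≈ 16.1 V, R_th ≈ 9.78 kΩ

R1' = 2.61 + 8.79 = 11.40 kΩ (source resistance + R1).
V_th is the unloaded tap voltage: V_CC · R2/(R1'+R2) = 18.8 × 0.8580 = 16.13 V.
With V_CC suppressed (replaced by a short), R_th = R1' ‖ R2 = (11.40 × 68.9)/(11.40 + 68.9) = 9.782 kΩ.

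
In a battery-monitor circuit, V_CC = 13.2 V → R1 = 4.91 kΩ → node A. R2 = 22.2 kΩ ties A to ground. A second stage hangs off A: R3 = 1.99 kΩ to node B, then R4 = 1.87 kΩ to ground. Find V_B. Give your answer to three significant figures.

Node A sees R2 in parallel with the series input of stage 2, R3 + R4 = 3.860 kΩ.
R2 ‖ (R3+R4) = 3.288 kΩ.
So V_A = 13.2 × 0.4011 = 5.294 V.
Then the unloaded second divider: V_B = V_A × R4/(R3+R4) = 5.294 × 0.4845 = 2.565 V.

V_B ≈ 2.56 V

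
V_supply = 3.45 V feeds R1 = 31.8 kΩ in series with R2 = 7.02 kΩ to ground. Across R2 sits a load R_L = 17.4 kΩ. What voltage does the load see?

R2 ‖ R_L = (7.02 × 17.4)/(7.02 + 17.4) = 5.002 kΩ.
Voltage divider with the loaded lower leg: V_out = 3.45 × 5.002/(31.8 + 5.002) = 3.45 × 0.1359 = 0.4689 V.
(Unloaded it would be 0.624 V; the load pulls it down.)

V_out ≈ 0.469 V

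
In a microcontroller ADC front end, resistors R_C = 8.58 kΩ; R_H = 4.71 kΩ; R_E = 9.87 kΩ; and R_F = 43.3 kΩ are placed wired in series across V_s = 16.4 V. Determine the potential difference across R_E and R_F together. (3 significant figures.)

V ≈ 13.1 V

ΣR = 8.58 + 4.71 + 9.87 + 43.3 = 66.46 kΩ.
R_{R_E..R_F} = 9.87 + 43.3 = 53.17 kΩ.
V = V_s · R/ΣR = 16.4 × 0.8000 = 13.12 V.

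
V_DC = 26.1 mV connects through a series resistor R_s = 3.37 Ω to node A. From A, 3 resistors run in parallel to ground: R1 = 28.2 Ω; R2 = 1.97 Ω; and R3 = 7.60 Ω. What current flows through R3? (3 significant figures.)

I ≈ 1.05 mA

Combine the parallel branches: R_p = (1/28.2 + 1/1.97 + 1/7.60)⁻¹ = 1.482 Ω.
Node voltage V_A = V_DC · R_p/(R_s + R_p) = 26.1 × 0.3055 = 7.973 mV.
Branch current I = V_A/R3 = 7.973/7.60 = 1.049 mA.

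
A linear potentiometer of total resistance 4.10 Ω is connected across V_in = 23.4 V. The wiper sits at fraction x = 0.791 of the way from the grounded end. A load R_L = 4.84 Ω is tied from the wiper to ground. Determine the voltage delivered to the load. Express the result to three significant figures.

V_out ≈ 16.2 V

The pot divides into 0.8569 Ω above the wiper and 3.243 Ω below.
(x·R_p) ‖ R_L = 1.942 Ω.
Loaded-divider output: V_out = 23.4 × 0.6938 = 16.24 V.
(Unloaded: V_out = x·V_in = 18.5 V.)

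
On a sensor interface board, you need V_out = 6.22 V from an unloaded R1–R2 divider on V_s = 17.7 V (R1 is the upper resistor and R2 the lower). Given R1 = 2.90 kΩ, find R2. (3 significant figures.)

V_out/V_s = R2/(R1+R2) = 0.3514.
R2 = R1 · 0.3514/(1 − 0.3514) = 1.571 kΩ.

R2 ≈ 1.57 kΩ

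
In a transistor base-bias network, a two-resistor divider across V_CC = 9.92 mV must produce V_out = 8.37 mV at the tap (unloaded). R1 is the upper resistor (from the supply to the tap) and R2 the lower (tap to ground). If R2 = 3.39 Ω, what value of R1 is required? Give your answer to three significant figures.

The divider ratio is R2/(R1+R2) = 8.37/9.92 = 0.8437.
R1 = R2·(1/k − 1) = 3.39 × 0.1852 = 0.6278 Ω.

R1 ≈ 0.628 Ω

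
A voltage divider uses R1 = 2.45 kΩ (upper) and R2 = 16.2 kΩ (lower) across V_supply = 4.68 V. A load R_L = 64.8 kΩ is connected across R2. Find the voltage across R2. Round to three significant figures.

R2 ‖ R_L = (16.2 × 64.8)/(16.2 + 64.8) = 12.96 kΩ.
Voltage divider with the loaded lower leg: V_out = 4.68 × 12.96/(2.45 + 12.96) = 4.68 × 0.8410 = 3.936 V.

V_out ≈ 3.94 V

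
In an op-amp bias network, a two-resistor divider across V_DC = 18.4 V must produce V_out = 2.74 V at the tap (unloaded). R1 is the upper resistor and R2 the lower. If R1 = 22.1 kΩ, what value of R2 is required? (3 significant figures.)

The divider ratio is R2/(R1+R2) = 2.74/18.4 = 0.1489.
Rearranging, R2 = R1·k/(1−k) = 22.1 × 0.1750 = 3.867 kΩ.

R2 ≈ 3.87 kΩ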